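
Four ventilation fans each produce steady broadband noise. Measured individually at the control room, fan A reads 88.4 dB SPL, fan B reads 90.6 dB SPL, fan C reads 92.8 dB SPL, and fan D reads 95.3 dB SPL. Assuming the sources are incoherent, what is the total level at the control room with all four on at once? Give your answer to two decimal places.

98.53 dB SPL

Add the sources as powers (linear), then convert back to dB:
L_total = 10·log₁₀(10^(88.4/10) + 10^(90.6/10) + 10^(92.8/10) + 10^(95.3/10)) = 10·log₁₀(7134000000) = 98.53 dB SPL.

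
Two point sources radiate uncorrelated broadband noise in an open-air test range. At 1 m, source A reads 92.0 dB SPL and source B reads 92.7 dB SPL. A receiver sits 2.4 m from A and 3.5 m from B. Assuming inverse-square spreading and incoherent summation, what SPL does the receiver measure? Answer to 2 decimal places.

86.31 dB SPL

At the listener: L_A = 92.0 − 20·log₁₀(2.4) = 84.396 dB; L_B = 92.7 − 20·log₁₀(3.5) = 81.819 dB.
Combined: 10·log₁₀(10^(84.396/10)+10^(81.819/10)) = 86.31 dB SPL.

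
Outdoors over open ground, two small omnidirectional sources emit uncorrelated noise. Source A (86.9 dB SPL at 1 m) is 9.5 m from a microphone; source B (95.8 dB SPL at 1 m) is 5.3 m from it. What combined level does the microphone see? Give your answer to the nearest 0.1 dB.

At the listener: L_A = 86.9 − 20·log₁₀(9.5) = 67.35 dB; L_B = 95.8 − 20·log₁₀(5.3) = 81.31 dB.
Combined: 10·log₁₀(10^(67.35/10)+10^(81.31/10)) = 81.5 dB SPL.

81.5 dB SPL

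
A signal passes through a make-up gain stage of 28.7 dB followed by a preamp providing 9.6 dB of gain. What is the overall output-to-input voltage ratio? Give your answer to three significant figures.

82.2

Net gain = 28.7 + 9.6 = 38.3 dB.
Voltage ratio = 10^(38.3/20) = 82.2.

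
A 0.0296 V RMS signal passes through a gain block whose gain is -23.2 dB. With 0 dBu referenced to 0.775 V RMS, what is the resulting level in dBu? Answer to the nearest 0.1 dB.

-51.6 dBu

Input level: 20·log₁₀(0.0296/0.775) = -28.36 dBu.
Output: -28.36 − 23.2 = -51.6 dBu.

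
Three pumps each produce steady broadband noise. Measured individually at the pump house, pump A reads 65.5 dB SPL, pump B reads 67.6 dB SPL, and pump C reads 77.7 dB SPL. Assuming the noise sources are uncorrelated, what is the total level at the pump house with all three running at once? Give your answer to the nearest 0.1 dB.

Uncorrelated sources add in intensity (power), not in dB.
L_total = 10·log₁₀(10^(65.5/10) + 10^(67.6/10) + 10^(77.7/10)) = 10·log₁₀(68190000) = 78.3 dB SPL.

78.3 dB SPL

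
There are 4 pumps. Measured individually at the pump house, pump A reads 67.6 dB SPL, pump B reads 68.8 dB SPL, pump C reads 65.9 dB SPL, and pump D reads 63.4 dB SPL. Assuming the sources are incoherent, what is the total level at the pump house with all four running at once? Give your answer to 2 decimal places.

Incoherent sources sum as intensities:
L_total = 10·log₁₀(10^(67.6/10) + 10^(68.8/10) + 10^(65.9/10) + 10^(63.4/10)) = 10·log₁₀(19420000) = 72.88 dB SPL.

72.88 dB SPL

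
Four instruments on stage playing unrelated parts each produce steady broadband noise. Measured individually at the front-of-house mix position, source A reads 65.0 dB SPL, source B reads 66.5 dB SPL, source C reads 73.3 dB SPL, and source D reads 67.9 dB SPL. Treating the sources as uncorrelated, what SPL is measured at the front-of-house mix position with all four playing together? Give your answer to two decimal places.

75.46 dB SPL

Uncorrelated sources add in intensity (power), not in dB.
L_total = 10·log₁₀(10^(65.0/10) + 10^(66.5/10) + 10^(73.3/10) + 10^(67.9/10)) = 10·log₁₀(35170000) = 75.46 dB SPL.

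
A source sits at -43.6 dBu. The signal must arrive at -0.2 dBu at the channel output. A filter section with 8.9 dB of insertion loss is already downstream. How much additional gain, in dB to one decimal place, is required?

The required make-up gain is the shortfall in the dB sum.
G = -0.2 − (-43.6) + 8.9 = 52.3 dB.

52.3 dB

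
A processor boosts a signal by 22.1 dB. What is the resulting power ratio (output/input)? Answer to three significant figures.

Power ratio = 10^(dB/10).
10^(22.1/10) = 10^(2.210) = 162.

162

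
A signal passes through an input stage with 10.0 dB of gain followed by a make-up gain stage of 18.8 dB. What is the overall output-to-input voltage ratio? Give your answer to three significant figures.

Net gain = 10.0 + 18.8 = 28.8 dB.
Voltage ratio = 10^(28.8/20) = 27.5.

27.5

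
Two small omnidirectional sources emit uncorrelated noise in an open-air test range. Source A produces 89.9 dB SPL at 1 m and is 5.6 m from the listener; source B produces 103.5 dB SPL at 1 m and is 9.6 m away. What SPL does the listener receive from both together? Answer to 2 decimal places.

84.38 dB SPL

At the listener: L_A = 89.9 − 20·log₁₀(5.6) = 74.936 dB; L_B = 103.5 − 20·log₁₀(9.6) = 83.855 dB.
Combined: 10·log₁₀(10^(74.936/10)+10^(83.855/10)) = 84.38 dB SPL.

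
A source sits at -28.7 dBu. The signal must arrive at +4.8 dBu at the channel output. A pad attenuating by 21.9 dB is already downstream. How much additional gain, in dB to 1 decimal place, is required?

55.4 dB

The required make-up gain is the shortfall in the dB sum.
G = +4.8 − (-28.7) + 21.9 = 55.4 dB.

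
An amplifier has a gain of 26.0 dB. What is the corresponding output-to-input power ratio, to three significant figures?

398

Power ratio = 10^(dB/10).
10^(26.0/10) = 10^(2.600) = 398.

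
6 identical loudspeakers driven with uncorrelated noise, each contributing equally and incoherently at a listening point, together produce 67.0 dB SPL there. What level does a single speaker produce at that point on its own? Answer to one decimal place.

6 equal incoherent sources add 10·log₁₀(6) = 7.78 dB over one source.
L_one = 67.0 − 7.78 = 59.2 dB SPL.

59.2 dB SPL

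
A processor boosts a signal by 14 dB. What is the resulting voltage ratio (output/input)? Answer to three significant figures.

5.01

Voltage ratio = 10^(dB/20).
10^(14/20) = 10^(0.7000) = 5.01.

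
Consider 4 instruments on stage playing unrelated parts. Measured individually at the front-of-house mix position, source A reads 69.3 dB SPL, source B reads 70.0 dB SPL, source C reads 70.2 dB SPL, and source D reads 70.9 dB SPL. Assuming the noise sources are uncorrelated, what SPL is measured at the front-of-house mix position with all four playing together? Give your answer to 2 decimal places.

Add the sources as powers (linear), then convert back to dB:
L_total = 10·log₁₀(10^(69.3/10) + 10^(70.0/10) + 10^(70.2/10) + 10^(70.9/10)) = 10·log₁₀(41290000) = 76.16 dB SPL.

76.16 dB SPL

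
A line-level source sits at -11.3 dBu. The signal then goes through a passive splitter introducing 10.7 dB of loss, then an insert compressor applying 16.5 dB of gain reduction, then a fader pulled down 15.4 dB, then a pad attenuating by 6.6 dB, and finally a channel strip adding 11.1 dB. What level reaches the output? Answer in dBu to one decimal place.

Gain stages sum in dB:
-11.3 − 10.7 − 16.5 − 15.4 − 6.6 + 11.1 = -49.4 dBu.

-49.4 dBu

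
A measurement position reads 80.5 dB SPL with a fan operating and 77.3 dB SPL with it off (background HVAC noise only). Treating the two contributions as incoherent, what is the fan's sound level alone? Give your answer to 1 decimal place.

Background correction is a power subtraction:
L_src = 10·log₁₀(10^(80.5/10) − 10^(77.3/10)) = 10·log₁₀(58500000) = 77.7 dB SPL.

77.7 dB SPL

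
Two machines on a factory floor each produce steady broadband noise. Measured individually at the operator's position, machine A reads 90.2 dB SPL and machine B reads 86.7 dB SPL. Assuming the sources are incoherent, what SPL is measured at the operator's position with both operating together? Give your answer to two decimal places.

Incoherent sources sum as intensities:
L_total = 10·log₁₀(10^(90.2/10) + 10^(86.7/10)) = 10·log₁₀(1515000000) = 91.80 dB SPL.

91.80 dB SPL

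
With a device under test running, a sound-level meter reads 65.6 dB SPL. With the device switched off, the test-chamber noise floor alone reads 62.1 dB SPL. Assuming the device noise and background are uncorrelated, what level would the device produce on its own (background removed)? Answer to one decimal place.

Background correction is a power subtraction:
L_src = 10·log₁₀(10^(65.6/10) − 10^(62.1/10)) = 10·log₁₀(2009000) = 63.0 dB SPL.

63.0 dB SPL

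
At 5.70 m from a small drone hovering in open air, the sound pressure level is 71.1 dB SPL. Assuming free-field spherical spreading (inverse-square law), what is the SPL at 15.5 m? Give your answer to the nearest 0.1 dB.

62.4 dB SPL

For a point source in a free field, ΔL = −20·log₁₀(d₂/d₁).
ΔL = −20·log₁₀(15.5/5.70) = -8.69 dB, so L₂ = 71.1 + (-8.69) = 62.4 dB SPL.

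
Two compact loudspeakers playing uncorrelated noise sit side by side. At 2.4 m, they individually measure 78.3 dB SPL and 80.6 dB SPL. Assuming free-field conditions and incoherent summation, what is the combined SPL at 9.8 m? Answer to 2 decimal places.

70.39 dB SPL

Combined at 2.4 m: 10·log₁₀(10^(78.3/10)+10^(80.6/10)) = 82.611 dB SPL.
Then apply −20·log₁₀(9.8/2.4) = -12.220 dB → 70.39 dB SPL.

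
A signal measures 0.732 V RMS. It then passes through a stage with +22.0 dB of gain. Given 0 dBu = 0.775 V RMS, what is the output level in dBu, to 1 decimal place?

Input level: 20·log₁₀(0.732/0.775) = -0.50 dBu.
Output: -0.50 + 22.0 = +21.5 dBu.

+21.5 dBu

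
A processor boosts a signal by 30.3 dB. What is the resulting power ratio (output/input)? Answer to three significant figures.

1070

Power ratio = 10^(dB/10).
10^(30.3/10) = 10^(3.030) = 1070.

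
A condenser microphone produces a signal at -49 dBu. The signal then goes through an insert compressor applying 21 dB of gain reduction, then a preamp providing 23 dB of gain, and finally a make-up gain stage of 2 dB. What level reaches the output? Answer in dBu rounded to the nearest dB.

Cascaded gains and losses add directly in dB.
-49 − 21 + 23 + 2 = -45 dBu.

-45 dBu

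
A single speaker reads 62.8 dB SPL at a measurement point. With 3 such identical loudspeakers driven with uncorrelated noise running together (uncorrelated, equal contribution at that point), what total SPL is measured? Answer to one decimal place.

3 equal incoherent sources raise the level by 10·log₁₀(3) = 4.77 dB.
L_total = 62.8 + 4.77 = 67.6 dB SPL.

67.6 dB SPL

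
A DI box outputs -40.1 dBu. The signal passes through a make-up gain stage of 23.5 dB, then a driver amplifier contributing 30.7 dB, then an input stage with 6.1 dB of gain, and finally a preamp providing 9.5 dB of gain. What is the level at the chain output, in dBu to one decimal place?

Cascaded gains and losses add directly in dB.
-40.1 + 23.5 + 30.7 + 6.1 + 9.5 = +29.7 dBu.

+29.7 dBu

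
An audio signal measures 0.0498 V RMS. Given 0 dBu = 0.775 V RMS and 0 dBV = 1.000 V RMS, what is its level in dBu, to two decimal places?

-23.84 dBu

dBu = 20·log₁₀(V / 0.775 V).
20·log₁₀(0.0498/0.775) = -23.84 dBu.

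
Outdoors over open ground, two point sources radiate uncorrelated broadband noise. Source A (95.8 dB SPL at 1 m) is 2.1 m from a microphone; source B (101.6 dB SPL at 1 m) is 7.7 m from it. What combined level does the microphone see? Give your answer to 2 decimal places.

At the listener: L_A = 95.8 − 20·log₁₀(2.1) = 89.356 dB; L_B = 101.6 − 20·log₁₀(7.7) = 83.870 dB.
Combined: 10·log₁₀(10^(89.356/10)+10^(83.870/10)) = 90.44 dB SPL.

90.44 dB SPL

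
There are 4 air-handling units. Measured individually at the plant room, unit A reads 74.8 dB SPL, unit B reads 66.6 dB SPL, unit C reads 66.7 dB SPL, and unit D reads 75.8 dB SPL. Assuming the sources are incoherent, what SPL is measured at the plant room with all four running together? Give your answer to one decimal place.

Incoherent sources sum as intensities:
L_total = 10·log₁₀(10^(74.8/10) + 10^(66.6/10) + 10^(66.7/10) + 10^(75.8/10)) = 10·log₁₀(77470000) = 78.9 dB SPL.

78.9 dB SPL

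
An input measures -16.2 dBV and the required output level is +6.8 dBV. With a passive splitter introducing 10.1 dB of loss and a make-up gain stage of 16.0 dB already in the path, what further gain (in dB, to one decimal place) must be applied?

17.1 dB

The required make-up gain is the shortfall in the dB sum.
G = +6.8 − (-16.2) + 10.1 − 16.0 = 17.1 dB.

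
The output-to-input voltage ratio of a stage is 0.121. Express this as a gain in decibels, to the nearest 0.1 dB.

-18.3 dB

Voltage is an amplitude quantity, so gain = 20·log₁₀(V_out/V_in).
20·log₁₀(0.121) = -18.3 dB.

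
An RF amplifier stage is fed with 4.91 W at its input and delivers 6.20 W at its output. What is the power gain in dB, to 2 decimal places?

Power ratio → dB uses the 10·log₁₀ form:
10·log₁₀(6.20/4.91) = 10·log₁₀(1.263) = 1.01 dB.

1.01 dB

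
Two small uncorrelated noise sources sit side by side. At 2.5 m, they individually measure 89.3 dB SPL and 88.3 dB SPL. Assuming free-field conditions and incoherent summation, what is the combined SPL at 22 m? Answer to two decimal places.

72.95 dB SPL

Combined at 2.5 m: 10·log₁₀(10^(89.3/10)+10^(88.3/10)) = 91.839 dB SPL.
Then apply −20·log₁₀(22/2.5) = -18.890 dB → 72.95 dB SPL.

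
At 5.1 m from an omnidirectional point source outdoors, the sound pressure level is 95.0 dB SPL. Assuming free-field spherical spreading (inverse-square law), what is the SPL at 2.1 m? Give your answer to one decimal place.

For a point source in a free field, ΔL = −20·log₁₀(d₂/d₁).
ΔL = −20·log₁₀(2.1/5.1) = 7.71 dB, so L₂ = 95.0 + (7.71) = 102.7 dB SPL.

102.7 dB SPL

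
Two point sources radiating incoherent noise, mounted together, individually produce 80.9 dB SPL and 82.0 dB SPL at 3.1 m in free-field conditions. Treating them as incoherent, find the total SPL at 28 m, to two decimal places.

65.38 dB SPL

Combined at 3.1 m: 10·log₁₀(10^(80.9/10)+10^(82.0/10)) = 84.495 dB SPL.
Then apply −20·log₁₀(28/3.1) = -19.116 dB → 65.38 dB SPL.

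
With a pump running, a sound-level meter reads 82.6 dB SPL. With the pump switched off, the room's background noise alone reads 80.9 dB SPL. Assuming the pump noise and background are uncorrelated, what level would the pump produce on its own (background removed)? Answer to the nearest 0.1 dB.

77.7 dB SPL

Background correction is a power subtraction:
L_src = 10·log₁₀(10^(82.6/10) − 10^(80.9/10)) = 10·log₁₀(58940000) = 77.7 dB SPL.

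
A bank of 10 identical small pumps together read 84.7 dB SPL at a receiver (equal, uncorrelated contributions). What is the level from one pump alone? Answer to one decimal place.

10 equal incoherent sources add 10·log₁₀(10) = 10.00 dB over one source.
L_one = 84.7 − 10.00 = 74.7 dB SPL.

74.7 dB SPL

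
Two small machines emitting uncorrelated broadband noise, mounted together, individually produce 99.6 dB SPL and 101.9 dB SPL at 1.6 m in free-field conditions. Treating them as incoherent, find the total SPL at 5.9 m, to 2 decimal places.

92.58 dB SPL

Combined at 1.6 m: 10·log₁₀(10^(99.6/10)+10^(101.9/10)) = 103.911 dB SPL.
Then apply −20·log₁₀(5.9/1.6) = -11.335 dB → 92.58 dB SPL.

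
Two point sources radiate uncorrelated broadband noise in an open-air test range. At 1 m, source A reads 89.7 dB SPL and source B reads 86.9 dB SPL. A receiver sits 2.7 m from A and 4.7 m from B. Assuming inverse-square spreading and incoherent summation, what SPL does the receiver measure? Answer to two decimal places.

81.77 dB SPL

At the listener: L_A = 89.7 − 20·log₁₀(2.7) = 81.073 dB; L_B = 86.9 − 20·log₁₀(4.7) = 73.458 dB.
Combined: 10·log₁₀(10^(81.073/10)+10^(73.458/10)) = 81.77 dB SPL.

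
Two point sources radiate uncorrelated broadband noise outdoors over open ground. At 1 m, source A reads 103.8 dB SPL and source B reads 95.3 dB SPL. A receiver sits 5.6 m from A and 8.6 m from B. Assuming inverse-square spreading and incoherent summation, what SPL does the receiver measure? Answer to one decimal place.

At the listener: L_A = 103.8 − 20·log₁₀(5.6) = 88.84 dB; L_B = 95.3 − 20·log₁₀(8.6) = 76.61 dB.
Combined: 10·log₁₀(10^(88.84/10)+10^(76.61/10)) = 89.1 dB SPL.

89.1 dB SPL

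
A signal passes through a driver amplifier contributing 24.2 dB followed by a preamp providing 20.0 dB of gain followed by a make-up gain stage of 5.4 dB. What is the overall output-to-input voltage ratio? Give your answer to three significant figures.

302

Net gain = 24.2 + 20.0 + 5.4 = 49.6 dB.
Voltage ratio = 10^(49.6/20) = 302.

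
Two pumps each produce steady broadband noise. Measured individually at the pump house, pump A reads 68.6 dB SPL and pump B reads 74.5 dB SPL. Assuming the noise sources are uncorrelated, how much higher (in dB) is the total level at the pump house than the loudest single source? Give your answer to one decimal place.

1.0 dB

Incoherent sources sum as intensities:
L_total = 10·log₁₀(10^(68.6/10) + 10^(74.5/10)) = 75.49 dB SPL.
Excess over the loudest (74.5 dB): 75.49 − 74.5 = 1.0 dB.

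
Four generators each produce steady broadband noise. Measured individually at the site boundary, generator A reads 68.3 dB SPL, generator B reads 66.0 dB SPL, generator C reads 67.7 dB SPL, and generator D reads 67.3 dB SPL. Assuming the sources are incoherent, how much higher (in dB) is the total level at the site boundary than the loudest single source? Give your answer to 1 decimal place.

5.1 dB

Incoherent sources sum as intensities:
L_total = 10·log₁₀(10^(68.3/10) + 10^(66.0/10) + 10^(67.7/10) + 10^(67.3/10)) = 73.42 dB SPL.
Excess over the loudest (68.3 dB): 73.42 − 68.3 = 5.1 dB.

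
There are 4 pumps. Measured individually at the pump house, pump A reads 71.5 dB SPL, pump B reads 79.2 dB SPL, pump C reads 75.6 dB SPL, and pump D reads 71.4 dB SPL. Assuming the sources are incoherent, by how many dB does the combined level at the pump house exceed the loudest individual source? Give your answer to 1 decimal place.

2.5 dB

Uncorrelated sources add in intensity (power), not in dB.
L_total = 10·log₁₀(10^(71.5/10) + 10^(79.2/10) + 10^(75.6/10) + 10^(71.4/10)) = 81.69 dB SPL.
Excess over the loudest (79.2 dB): 81.69 − 79.2 = 2.5 dB.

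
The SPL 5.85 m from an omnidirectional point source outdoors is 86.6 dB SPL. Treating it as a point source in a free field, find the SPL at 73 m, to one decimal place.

Free-field point source: level drops by 20·log₁₀ of the distance ratio.
ΔL = −20·log₁₀(73/5.85) = -21.92 dB, so L₂ = 86.6 + (-21.92) = 64.7 dB SPL.

64.7 dB SPL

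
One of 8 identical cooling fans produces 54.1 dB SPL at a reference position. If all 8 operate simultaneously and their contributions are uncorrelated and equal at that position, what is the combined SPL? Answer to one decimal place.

8 equal incoherent sources raise the level by 10·log₁₀(8) = 9.03 dB.
L_total = 54.1 + 9.03 = 63.1 dB SPL.

63.1 dB SPL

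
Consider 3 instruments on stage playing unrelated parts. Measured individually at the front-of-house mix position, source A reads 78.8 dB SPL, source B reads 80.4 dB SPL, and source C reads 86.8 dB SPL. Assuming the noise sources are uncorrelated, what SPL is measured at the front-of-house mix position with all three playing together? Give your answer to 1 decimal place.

Incoherent sources sum as intensities:
L_total = 10·log₁₀(10^(78.8/10) + 10^(80.4/10) + 10^(86.8/10)) = 10·log₁₀(664100000) = 88.2 dB SPL.

88.2 dB SPL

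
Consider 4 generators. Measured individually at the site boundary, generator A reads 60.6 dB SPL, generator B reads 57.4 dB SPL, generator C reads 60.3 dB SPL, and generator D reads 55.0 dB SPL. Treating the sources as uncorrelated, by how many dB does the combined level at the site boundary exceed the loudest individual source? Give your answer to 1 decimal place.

Incoherent sources sum as intensities:
L_total = 10·log₁₀(10^(60.6/10) + 10^(57.4/10) + 10^(60.3/10) + 10^(55.0/10)) = 64.89 dB SPL.
Excess over the loudest (60.6 dB): 64.89 − 60.6 = 4.3 dB.

4.3 dB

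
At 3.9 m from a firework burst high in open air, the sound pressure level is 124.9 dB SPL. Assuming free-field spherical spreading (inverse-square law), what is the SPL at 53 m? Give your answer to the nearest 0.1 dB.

102.2 dB SPL

Free-field point source: level drops by 20·log₁₀ of the distance ratio.
ΔL = −20·log₁₀(53/3.9) = -22.66 dB, so L₂ = 124.9 + (-22.66) = 102.2 dB SPL.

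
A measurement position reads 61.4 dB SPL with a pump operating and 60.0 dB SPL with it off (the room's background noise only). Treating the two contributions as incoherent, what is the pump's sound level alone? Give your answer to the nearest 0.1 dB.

55.8 dB SPL

Remove the background by subtracting linear intensities:
L_src = 10·log₁₀(10^(61.4/10) − 10^(60.0/10)) = 10·log₁₀(380400) = 55.8 dB SPL.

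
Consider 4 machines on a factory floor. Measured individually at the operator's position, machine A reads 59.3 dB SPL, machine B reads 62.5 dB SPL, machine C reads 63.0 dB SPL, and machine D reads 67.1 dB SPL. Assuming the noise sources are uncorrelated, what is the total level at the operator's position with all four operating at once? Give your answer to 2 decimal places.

69.89 dB SPL

Uncorrelated sources add in intensity (power), not in dB.
L_total = 10·log₁₀(10^(59.3/10) + 10^(62.5/10) + 10^(63.0/10) + 10^(67.1/10)) = 10·log₁₀(9753000) = 69.89 dB SPL.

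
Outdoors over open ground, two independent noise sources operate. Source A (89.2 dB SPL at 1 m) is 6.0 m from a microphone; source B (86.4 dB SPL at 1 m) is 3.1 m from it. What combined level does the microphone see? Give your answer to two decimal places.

78.36 dB SPL

At the listener: L_A = 89.2 − 20·log₁₀(6.0) = 73.637 dB; L_B = 86.4 − 20·log₁₀(3.1) = 76.573 dB.
Combined: 10·log₁₀(10^(73.637/10)+10^(76.573/10)) = 78.36 dB SPL.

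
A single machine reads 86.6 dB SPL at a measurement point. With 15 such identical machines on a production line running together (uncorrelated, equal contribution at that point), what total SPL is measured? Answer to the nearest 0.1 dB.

98.4 dB SPL

15 equal incoherent sources raise the level by 10·log₁₀(15) = 11.76 dB.
L_total = 86.6 + 11.76 = 98.4 dB SPL.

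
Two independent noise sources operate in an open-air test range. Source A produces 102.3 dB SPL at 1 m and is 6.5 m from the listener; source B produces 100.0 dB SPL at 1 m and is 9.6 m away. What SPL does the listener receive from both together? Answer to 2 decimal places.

87.08 dB SPL

At the listener: L_A = 102.3 − 20·log₁₀(6.5) = 86.042 dB; L_B = 100.0 − 20·log₁₀(9.6) = 80.355 dB.
Combined: 10·log₁₀(10^(86.042/10)+10^(80.355/10)) = 87.08 dB SPL.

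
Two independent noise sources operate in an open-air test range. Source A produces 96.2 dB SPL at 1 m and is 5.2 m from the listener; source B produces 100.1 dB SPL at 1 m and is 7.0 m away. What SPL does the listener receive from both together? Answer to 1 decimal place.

85.6 dB SPL

At the listener: L_A = 96.2 − 20·log₁₀(5.2) = 81.88 dB; L_B = 100.1 − 20·log₁₀(7.0) = 83.20 dB.
Combined: 10·log₁₀(10^(81.88/10)+10^(83.20/10)) = 85.6 dB SPL.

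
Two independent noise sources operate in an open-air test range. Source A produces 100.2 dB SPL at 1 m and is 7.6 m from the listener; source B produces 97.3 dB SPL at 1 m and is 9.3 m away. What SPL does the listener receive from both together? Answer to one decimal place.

83.9 dB SPL

At the listener: L_A = 100.2 − 20·log₁₀(7.6) = 82.58 dB; L_B = 97.3 − 20·log₁₀(9.3) = 77.93 dB.
Combined: 10·log₁₀(10^(82.58/10)+10^(77.93/10)) = 83.9 dB SPL.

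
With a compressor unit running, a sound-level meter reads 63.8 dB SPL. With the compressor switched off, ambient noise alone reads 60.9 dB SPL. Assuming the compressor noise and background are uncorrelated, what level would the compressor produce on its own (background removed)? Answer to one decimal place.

60.7 dB SPL

Remove the background by subtracting linear intensities:
L_src = 10·log₁₀(10^(63.8/10) − 10^(60.9/10)) = 10·log₁₀(1169000) = 60.7 dB SPL.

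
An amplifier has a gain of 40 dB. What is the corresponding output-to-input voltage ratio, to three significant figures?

Voltage ratio = 10^(dB/20).
10^(40/20) = 10^(2.000) = 100.

100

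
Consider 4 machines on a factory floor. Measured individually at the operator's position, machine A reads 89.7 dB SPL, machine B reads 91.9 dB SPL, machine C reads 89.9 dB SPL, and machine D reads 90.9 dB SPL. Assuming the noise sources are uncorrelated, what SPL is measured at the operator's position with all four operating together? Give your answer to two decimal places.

Uncorrelated sources add in intensity (power), not in dB.
L_total = 10·log₁₀(10^(89.7/10) + 10^(91.9/10) + 10^(89.9/10) + 10^(90.9/10)) = 10·log₁₀(4690000000) = 96.71 dB SPL.

96.71 dB SPL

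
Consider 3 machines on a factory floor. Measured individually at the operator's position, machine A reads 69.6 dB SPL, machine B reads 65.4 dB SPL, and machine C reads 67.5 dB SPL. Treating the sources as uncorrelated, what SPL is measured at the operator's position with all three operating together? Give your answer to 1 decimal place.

Incoherent sources sum as intensities:
L_total = 10·log₁₀(10^(69.6/10) + 10^(65.4/10) + 10^(67.5/10)) = 10·log₁₀(18210000) = 72.6 dB SPL.

72.6 dB SPL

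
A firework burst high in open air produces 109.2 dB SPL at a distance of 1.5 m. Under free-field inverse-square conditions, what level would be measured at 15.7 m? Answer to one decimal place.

88.8 dB SPL

Inverse-square spreading gives ΔL = −20·log₁₀(d₂/d₁).
ΔL = −20·log₁₀(15.7/1.5) = -20.40 dB, so L₂ = 109.2 + (-20.40) = 88.8 dB SPL.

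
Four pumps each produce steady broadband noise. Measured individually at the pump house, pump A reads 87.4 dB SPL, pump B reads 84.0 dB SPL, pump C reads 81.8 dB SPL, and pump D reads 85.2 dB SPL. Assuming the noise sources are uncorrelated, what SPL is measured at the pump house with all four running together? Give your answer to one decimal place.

91.1 dB SPL

Incoherent sources sum as intensities:
L_total = 10·log₁₀(10^(87.4/10) + 10^(84.0/10) + 10^(81.8/10) + 10^(85.2/10)) = 10·log₁₀(1283000000) = 91.1 dB SPL.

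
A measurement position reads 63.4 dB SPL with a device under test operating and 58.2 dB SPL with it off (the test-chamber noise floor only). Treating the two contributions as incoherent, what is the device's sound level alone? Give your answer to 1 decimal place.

Remove the background by subtracting linear intensities:
L_src = 10·log₁₀(10^(63.4/10) − 10^(58.2/10)) = 10·log₁₀(1527000) = 61.8 dB SPL.

61.8 dB SPL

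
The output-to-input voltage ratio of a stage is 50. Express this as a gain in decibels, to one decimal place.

34.0 dB

For a voltage ratio, dB = 20·log₁₀(V₂/V₁).
20·log₁₀(50) = 34.0 dB.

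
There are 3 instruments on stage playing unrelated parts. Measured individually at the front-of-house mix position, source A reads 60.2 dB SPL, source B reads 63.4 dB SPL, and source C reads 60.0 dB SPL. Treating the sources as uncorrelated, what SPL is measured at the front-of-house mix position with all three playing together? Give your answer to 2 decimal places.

Uncorrelated sources add in intensity (power), not in dB.
L_total = 10·log₁₀(10^(60.2/10) + 10^(63.4/10) + 10^(60.0/10)) = 10·log₁₀(4235000) = 66.27 dB SPL.

66.27 dB SPL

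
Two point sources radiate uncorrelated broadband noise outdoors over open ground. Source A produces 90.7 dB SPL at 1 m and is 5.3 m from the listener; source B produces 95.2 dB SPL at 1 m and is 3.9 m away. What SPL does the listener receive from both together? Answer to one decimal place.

84.1 dB SPL

At the listener: L_A = 90.7 − 20·log₁₀(5.3) = 76.21 dB; L_B = 95.2 − 20·log₁₀(3.9) = 83.38 dB.
Combined: 10·log₁₀(10^(76.21/10)+10^(83.38/10)) = 84.1 dB SPL.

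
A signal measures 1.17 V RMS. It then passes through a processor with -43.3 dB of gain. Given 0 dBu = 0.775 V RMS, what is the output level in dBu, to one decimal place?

-39.7 dBu

Input level: 20·log₁₀(1.17/0.775) = 3.58 dBu.
Output: 3.58 − 43.3 = -39.7 dBu.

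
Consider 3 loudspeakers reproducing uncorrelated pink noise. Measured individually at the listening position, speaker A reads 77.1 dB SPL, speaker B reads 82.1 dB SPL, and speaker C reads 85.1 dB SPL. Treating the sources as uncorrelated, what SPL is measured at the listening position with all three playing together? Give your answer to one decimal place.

87.3 dB SPL

Uncorrelated sources add in intensity (power), not in dB.
L_total = 10·log₁₀(10^(77.1/10) + 10^(82.1/10) + 10^(85.1/10)) = 10·log₁₀(537100000) = 87.3 dB SPL.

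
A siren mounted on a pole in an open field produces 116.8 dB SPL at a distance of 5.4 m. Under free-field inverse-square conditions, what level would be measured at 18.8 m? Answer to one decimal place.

For a point source in a free field, ΔL = −20·log₁₀(d₂/d₁).
ΔL = −20·log₁₀(18.8/5.4) = -10.84 dB, so L₂ = 116.8 + (-10.84) = 106.0 dB SPL.

106.0 dB SPL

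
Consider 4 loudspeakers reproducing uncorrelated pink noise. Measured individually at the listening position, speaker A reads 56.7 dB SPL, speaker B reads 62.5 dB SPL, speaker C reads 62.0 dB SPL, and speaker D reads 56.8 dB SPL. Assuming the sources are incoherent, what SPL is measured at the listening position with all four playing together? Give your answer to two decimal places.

66.34 dB SPL

Uncorrelated sources add in intensity (power), not in dB.
L_total = 10·log₁₀(10^(56.7/10) + 10^(62.5/10) + 10^(62.0/10) + 10^(56.8/10)) = 10·log₁₀(4310000) = 66.34 dB SPL.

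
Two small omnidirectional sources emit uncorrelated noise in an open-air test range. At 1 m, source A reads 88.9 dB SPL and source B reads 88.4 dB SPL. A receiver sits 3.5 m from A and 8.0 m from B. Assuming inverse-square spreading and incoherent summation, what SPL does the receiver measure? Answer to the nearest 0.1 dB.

78.7 dB SPL

At the listener: L_A = 88.9 − 20·log₁₀(3.5) = 78.02 dB; L_B = 88.4 − 20·log₁₀(8.0) = 70.34 dB.
Combined: 10·log₁₀(10^(78.02/10)+10^(70.34/10)) = 78.7 dB SPL.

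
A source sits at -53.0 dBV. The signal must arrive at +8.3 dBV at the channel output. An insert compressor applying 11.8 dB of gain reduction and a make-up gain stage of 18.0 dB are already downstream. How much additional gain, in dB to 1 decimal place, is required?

The required make-up gain is the shortfall in the dB sum.
G = +8.3 − (-53.0) + 11.8 − 18.0 = 55.1 dB.

55.1 dB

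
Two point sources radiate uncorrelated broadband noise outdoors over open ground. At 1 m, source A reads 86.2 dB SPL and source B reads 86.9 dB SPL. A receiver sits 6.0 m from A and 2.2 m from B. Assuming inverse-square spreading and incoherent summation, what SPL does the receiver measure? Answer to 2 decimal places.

At the listener: L_A = 86.2 − 20·log₁₀(6.0) = 70.637 dB; L_B = 86.9 − 20·log₁₀(2.2) = 80.052 dB.
Combined: 10·log₁₀(10^(70.637/10)+10^(80.052/10)) = 80.52 dB SPL.

80.52 dB SPL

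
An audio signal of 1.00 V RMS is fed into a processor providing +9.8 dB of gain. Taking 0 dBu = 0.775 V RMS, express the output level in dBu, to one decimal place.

+12.0 dBu

Input level: 20·log₁₀(1.00/0.775) = 2.21 dBu.
Output: 2.21 + 9.8 = +12.0 dBu.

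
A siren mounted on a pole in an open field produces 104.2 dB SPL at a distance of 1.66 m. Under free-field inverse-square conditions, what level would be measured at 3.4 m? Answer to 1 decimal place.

98.0 dB SPL

Inverse-square spreading gives ΔL = −20·log₁₀(d₂/d₁).
ΔL = −20·log₁₀(3.4/1.66) = -6.23 dB, so L₂ = 104.2 + (-6.23) = 98.0 dB SPL.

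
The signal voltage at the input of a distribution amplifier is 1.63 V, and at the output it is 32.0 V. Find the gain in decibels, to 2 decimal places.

Voltage is an amplitude quantity, so gain = 20·log₁₀(V_out/V_in).
20·log₁₀(32.0/1.63) = 20·log₁₀(19.63) = 25.86 dB.

25.86 dB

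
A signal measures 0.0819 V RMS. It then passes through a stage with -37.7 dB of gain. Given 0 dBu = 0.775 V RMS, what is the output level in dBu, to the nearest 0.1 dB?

-57.2 dBu

Input level: 20·log₁₀(0.0819/0.775) = -19.52 dBu.
Output: -19.52 − 37.7 = -57.2 dBu.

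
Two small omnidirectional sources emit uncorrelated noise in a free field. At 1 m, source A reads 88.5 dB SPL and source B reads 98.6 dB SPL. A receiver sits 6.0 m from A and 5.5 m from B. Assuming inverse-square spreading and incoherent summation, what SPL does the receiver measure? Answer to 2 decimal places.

84.14 dB SPL

At the listener: L_A = 88.5 − 20·log₁₀(6.0) = 72.937 dB; L_B = 98.6 − 20·log₁₀(5.5) = 83.793 dB.
Combined: 10·log₁₀(10^(72.937/10)+10^(83.793/10)) = 84.14 dB SPL.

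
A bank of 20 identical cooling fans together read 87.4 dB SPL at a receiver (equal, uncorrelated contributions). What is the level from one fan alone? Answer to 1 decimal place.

20 equal incoherent sources add 10·log₁₀(20) = 13.01 dB over one source.
L_one = 87.4 − 13.01 = 74.4 dB SPL.

74.4 dB SPL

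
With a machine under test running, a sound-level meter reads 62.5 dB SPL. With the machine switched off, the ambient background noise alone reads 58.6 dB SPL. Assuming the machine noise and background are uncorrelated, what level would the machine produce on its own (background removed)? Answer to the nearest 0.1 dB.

Remove the background by subtracting linear intensities:
L_src = 10·log₁₀(10^(62.5/10) − 10^(58.6/10)) = 10·log₁₀(1054000) = 60.2 dB SPL.

60.2 dB SPL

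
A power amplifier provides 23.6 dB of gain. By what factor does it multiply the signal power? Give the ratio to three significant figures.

229

Power ratio = 10^(dB/10).
10^(23.6/10) = 10^(2.360) = 229.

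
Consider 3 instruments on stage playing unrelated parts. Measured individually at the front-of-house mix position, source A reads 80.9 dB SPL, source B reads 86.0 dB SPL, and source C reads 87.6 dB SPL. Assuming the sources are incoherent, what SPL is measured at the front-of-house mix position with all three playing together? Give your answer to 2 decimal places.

90.40 dB SPL

Uncorrelated sources add in intensity (power), not in dB.
L_total = 10·log₁₀(10^(80.9/10) + 10^(86.0/10) + 10^(87.6/10)) = 10·log₁₀(1097000000) = 90.40 dB SPL.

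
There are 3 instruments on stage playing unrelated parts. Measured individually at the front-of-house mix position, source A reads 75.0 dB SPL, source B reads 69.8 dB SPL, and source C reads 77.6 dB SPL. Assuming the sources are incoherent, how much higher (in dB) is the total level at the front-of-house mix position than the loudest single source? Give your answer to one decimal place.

2.3 dB

Incoherent sources sum as intensities:
L_total = 10·log₁₀(10^(75.0/10) + 10^(69.8/10) + 10^(77.6/10)) = 79.94 dB SPL.
Excess over the loudest (77.6 dB): 79.94 − 77.6 = 2.3 dB.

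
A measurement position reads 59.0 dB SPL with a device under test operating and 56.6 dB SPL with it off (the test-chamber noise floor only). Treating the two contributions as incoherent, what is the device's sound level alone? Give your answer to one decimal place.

Subtract intensities: L_src = 10·log₁₀(10^(L_total/10) − 10^(L_bg/10)).
L_src = 10·log₁₀(10^(59.0/10) − 10^(56.6/10)) = 10·log₁₀(337200) = 55.3 dB SPL.

55.3 dB SPL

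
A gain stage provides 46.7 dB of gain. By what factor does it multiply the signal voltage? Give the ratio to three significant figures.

Voltage ratio = 10^(dB/20).
10^(46.7/20) = 10^(2.335) = 216.

216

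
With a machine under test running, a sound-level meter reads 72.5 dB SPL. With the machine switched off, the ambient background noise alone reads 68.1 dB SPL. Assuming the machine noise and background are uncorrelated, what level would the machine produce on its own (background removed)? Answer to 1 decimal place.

Subtract intensities: L_src = 10·log₁₀(10^(L_total/10) − 10^(L_bg/10)).
L_src = 10·log₁₀(10^(72.5/10) − 10^(68.1/10)) = 10·log₁₀(11330000) = 70.5 dB SPL.

70.5 dB SPL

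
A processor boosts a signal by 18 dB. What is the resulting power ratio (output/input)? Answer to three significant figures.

63.1

Power ratio = 10^(dB/10).
10^(18/10) = 10^(1.800) = 63.1.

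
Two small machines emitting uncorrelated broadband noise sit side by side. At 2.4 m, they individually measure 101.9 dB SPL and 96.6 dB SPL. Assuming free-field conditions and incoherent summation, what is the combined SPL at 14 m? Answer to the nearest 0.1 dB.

87.7 dB SPL

Combined at 2.4 m: 10·log₁₀(10^(101.9/10)+10^(96.6/10)) = 103.02 dB SPL.
Then apply −20·log₁₀(14/2.4) = -15.32 dB → 87.7 dB SPL.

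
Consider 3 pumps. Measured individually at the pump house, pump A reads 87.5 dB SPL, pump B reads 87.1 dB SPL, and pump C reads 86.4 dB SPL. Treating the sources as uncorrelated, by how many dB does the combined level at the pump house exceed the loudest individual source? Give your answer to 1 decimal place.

Incoherent sources sum as intensities:
L_total = 10·log₁₀(10^(87.5/10) + 10^(87.1/10) + 10^(86.4/10)) = 91.79 dB SPL.
Excess over the loudest (87.5 dB): 91.79 − 87.5 = 4.3 dB.

4.3 dB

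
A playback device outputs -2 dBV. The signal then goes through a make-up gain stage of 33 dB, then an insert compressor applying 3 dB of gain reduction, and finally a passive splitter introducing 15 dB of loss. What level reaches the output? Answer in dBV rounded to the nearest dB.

In dB, series stages simply add:
-2 + 33 − 3 − 15 = +13 dBV.

+13 dBV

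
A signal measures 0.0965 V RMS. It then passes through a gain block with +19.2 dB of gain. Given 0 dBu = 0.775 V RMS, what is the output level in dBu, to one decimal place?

Input level: 20·log₁₀(0.0965/0.775) = -18.10 dBu.
Output: -18.10 + 19.2 = +1.1 dBu.

+1.1 dBu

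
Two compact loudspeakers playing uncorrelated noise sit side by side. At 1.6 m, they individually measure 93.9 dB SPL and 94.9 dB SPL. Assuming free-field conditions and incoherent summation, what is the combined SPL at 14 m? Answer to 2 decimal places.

Combined at 1.6 m: 10·log₁₀(10^(93.9/10)+10^(94.9/10)) = 97.439 dB SPL.
Then apply −20·log₁₀(14/1.6) = -18.840 dB → 78.60 dB SPL.

78.60 dB SPL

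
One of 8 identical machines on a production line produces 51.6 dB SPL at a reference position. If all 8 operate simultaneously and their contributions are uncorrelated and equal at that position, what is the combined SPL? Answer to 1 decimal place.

8 equal incoherent sources raise the level by 10·log₁₀(8) = 9.03 dB.
L_total = 51.6 + 9.03 = 60.6 dB SPL.

60.6 dB SPL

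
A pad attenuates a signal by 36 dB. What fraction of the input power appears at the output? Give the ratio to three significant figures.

Power ratio = 10^(dB/10).
10^(-36/10) = 10^(-3.600) = 0.000251.

0.000251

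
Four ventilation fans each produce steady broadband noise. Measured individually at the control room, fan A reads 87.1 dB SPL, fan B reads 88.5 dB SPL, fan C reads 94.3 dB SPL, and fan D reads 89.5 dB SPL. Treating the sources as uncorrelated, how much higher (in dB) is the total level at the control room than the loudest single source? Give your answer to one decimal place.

Uncorrelated sources add in intensity (power), not in dB.
L_total = 10·log₁₀(10^(87.1/10) + 10^(88.5/10) + 10^(94.3/10) + 10^(89.5/10)) = 96.82 dB SPL.
Excess over the loudest (94.3 dB): 96.82 − 94.3 = 2.5 dB.

2.5 dB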